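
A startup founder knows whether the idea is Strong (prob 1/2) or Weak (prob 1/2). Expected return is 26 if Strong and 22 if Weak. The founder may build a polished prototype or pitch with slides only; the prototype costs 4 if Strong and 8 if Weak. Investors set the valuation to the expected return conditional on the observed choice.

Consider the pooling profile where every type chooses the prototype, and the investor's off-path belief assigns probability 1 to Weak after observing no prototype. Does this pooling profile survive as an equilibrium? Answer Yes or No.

No

On path, the investor holds the prior and pays 1/2·26 + 1/2·22 = 24. Off path (no prototype), believing Weak, it pays 22.
Strong: the prototype nets 24 − 4 = 20; no prototype nets 22. Strong would deviate.
Weak: the prototype nets 24 − 8 = 16; no prototype nets 22. Weak would deviate.
A type deviates, so pooling fails.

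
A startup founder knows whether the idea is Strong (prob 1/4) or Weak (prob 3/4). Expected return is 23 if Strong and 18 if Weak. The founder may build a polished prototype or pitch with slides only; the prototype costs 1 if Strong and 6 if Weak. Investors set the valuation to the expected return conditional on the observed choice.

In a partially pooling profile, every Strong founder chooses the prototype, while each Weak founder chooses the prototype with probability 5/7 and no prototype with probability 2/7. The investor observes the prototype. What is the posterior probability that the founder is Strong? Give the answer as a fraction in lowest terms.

7/22

P(the prototype) = (1/4)·1 + (3/4)·(5/7) = 11/14.
By Bayes' rule, P(Strong | the prototype) = (1/4) / (11/14) = 7/22.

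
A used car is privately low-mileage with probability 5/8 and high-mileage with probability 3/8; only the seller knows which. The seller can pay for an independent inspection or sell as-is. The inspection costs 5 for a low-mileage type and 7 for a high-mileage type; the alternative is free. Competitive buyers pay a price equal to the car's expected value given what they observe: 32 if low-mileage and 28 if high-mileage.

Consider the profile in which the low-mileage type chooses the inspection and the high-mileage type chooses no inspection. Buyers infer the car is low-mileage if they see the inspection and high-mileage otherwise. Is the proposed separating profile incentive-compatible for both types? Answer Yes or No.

Under these beliefs, the inspection earns price 32 and no inspection earns price 28.
low-mileage: the inspection nets 32 − 5 = 27; no inspection nets 28. low-mileage would deviate to no inspection.
high-mileage: the inspection nets 32 − 7 = 25; no inspection nets 28. high-mileage prefers no inspection.
low-mileage has a profitable deviation, so the profile is not an equilibrium.

No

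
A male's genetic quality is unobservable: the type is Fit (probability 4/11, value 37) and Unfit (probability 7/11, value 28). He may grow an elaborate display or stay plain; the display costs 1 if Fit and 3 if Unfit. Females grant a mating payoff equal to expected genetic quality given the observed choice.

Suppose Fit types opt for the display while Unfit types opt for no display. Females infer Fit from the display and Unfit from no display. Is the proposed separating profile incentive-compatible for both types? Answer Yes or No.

No

Under these beliefs, the display earns mating payoff 37 and no display earns mating payoff 28.
Fit: the display nets 37 − 1 = 36; no display nets 28. Fit prefers the display.
Unfit: the display nets 37 − 3 = 34; no display nets 28. Unfit would deviate to the display.
Unfit has a profitable deviation, so the profile is not an equilibrium.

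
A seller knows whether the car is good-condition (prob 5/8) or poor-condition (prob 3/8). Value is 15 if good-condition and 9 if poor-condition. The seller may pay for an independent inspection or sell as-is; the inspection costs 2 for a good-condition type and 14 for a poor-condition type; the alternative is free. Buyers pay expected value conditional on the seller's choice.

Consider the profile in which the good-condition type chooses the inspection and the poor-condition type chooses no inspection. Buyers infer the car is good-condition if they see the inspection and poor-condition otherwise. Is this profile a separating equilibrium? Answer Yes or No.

Yes

Under these beliefs, the inspection earns price 15 and no inspection earns price 9.
good-condition: the inspection nets 15 − 2 = 13; no inspection nets 9. good-condition prefers the inspection.
poor-condition: the inspection nets 15 − 14 = 1; no inspection nets 9. poor-condition prefers no inspection.
Neither type deviates, so the separating profile is an equilibrium.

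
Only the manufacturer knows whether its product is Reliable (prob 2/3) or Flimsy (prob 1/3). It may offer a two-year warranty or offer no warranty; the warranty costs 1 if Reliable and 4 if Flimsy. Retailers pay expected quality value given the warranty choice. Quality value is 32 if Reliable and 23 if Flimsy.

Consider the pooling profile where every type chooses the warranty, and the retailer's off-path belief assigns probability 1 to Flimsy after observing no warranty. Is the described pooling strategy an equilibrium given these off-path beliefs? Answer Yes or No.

Yes

On path, the retailer holds the prior and pays 2/3·32 + 1/3·23 = 29. Off path (no warranty), believing Flimsy, it pays 23.
Reliable: the warranty nets 29 − 1 = 28; no warranty nets 23. Reliable stays.
Flimsy: the warranty nets 29 − 4 = 25; no warranty nets 23. Flimsy stays.
No type deviates, so pooling is sustained.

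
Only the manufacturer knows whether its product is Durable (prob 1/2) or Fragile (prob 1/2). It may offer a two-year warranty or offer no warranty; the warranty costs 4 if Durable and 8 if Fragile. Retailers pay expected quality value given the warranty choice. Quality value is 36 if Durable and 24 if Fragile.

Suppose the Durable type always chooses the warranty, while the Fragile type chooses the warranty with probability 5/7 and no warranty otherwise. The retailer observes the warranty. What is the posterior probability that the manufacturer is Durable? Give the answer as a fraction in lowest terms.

7/12

P(the warranty) = (1/2)·1 + (1/2)·(5/7) = 6/7.
By Bayes' rule, P(Durable | the warranty) = (1/2) / (6/7) = 7/12.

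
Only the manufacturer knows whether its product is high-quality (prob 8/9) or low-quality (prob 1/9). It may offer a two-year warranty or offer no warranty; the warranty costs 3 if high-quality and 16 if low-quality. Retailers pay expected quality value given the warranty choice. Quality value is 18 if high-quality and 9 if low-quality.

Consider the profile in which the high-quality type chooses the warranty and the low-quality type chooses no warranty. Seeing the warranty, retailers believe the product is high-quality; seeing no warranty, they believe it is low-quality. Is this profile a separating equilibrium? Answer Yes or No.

Yes

Under these beliefs, the warranty earns price 18 and no warranty earns price 9.
high-quality: the warranty nets 18 − 3 = 15; no warranty nets 9. high-quality prefers the warranty.
low-quality: the warranty nets 18 − 16 = 2; no warranty nets 9. low-quality prefers no warranty.
Neither type deviates, so the separating profile is an equilibrium.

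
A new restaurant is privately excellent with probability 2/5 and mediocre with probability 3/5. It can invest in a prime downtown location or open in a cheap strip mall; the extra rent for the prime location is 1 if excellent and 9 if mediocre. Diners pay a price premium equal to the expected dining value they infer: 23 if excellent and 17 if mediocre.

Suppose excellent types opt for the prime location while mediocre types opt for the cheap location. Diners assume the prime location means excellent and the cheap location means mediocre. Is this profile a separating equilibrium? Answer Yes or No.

Under these beliefs, the prime location earns price premium 23 and the cheap location earns price premium 17.
excellent: the prime location nets 23 − 1 = 22; the cheap location nets 17. excellent prefers the prime location.
mediocre: the prime location nets 23 − 9 = 14; the cheap location nets 17. mediocre prefers the cheap location.
Neither type deviates, so the separating profile is an equilibrium.

Yes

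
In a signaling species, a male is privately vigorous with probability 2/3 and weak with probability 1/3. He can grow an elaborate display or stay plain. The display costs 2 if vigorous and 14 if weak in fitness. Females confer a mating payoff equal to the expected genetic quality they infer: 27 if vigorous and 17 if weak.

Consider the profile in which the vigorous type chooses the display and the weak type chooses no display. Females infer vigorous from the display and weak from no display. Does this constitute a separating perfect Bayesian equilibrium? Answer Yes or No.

Yes

Under these beliefs, the display earns mating payoff 27 and no display earns mating payoff 17.
vigorous: the display nets 27 − 2 = 25; no display nets 17. vigorous prefers the display.
weak: the display nets 27 − 14 = 13; no display nets 17. weak prefers no display.
Neither type deviates, so the separating profile is an equilibrium.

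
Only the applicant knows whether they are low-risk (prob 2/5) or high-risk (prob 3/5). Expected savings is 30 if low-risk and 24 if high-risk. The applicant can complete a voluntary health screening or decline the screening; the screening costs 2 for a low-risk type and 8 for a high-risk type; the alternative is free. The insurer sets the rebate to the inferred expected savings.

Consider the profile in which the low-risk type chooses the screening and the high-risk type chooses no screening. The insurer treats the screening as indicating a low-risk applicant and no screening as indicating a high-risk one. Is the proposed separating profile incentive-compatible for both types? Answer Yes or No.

Under these beliefs, the screening earns rebate 30 and no screening earns rebate 24.
low-risk: the screening nets 30 − 2 = 28; no screening nets 24. low-risk prefers the screening.
high-risk: the screening nets 30 − 8 = 22; no screening nets 24. high-risk prefers no screening.
Neither type deviates, so the separating profile is an equilibrium.

Yes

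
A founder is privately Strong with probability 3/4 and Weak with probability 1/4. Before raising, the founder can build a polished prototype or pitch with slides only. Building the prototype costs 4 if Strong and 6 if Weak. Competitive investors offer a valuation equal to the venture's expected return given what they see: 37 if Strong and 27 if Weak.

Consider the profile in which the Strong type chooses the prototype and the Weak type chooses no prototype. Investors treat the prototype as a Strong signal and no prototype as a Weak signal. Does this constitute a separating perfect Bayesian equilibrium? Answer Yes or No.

Under these beliefs, the prototype earns valuation 37 and no prototype earns valuation 27.
Strong: the prototype nets 37 − 4 = 33; no prototype nets 27. Strong prefers the prototype.
Weak: the prototype nets 37 − 6 = 31; no prototype nets 27. Weak would deviate to the prototype.
Weak has a profitable deviation, so the profile is not an equilibrium.

No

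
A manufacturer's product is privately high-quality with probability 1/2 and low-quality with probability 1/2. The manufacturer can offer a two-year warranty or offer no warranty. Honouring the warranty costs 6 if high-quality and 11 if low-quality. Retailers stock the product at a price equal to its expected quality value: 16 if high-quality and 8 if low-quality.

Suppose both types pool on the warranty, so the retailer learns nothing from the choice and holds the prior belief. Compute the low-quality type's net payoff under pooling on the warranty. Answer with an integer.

1

Pooled price = 1/2·16 + 1/2·8 = 12.
low-quality pays cost 11 for the warranty, so net payoff = 12 − 11 = 1.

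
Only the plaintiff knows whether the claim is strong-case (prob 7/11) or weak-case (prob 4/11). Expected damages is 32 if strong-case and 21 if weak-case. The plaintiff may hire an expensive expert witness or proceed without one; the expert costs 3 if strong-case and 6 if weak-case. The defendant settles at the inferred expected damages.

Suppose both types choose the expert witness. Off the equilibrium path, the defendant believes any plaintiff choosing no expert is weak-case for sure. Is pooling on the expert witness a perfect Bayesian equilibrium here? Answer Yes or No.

On path, the defendant holds the prior and pays 7/11·32 + 4/11·21 = 28. Off path (no expert), believing weak-case, it pays 21.
strong-case: the expert witness nets 28 − 3 = 25; no expert nets 21. strong-case stays.
weak-case: the expert witness nets 28 − 6 = 22; no expert nets 21. weak-case stays.
No type deviates, so pooling is sustained.

Yes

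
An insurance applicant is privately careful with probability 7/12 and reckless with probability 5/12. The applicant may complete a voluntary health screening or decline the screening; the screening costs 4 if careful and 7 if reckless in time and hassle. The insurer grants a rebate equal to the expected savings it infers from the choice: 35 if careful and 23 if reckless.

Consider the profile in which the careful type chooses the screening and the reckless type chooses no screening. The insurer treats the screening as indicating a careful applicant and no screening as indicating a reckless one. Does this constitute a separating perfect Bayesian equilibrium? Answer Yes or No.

No

Under these beliefs, the screening earns rebate 35 and no screening earns rebate 23.
careful: the screening nets 35 − 4 = 31; no screening nets 23. careful prefers the screening.
reckless: the screening nets 35 − 7 = 28; no screening nets 23. reckless would deviate to the screening.
reckless has a profitable deviation, so the profile is not an equilibrium.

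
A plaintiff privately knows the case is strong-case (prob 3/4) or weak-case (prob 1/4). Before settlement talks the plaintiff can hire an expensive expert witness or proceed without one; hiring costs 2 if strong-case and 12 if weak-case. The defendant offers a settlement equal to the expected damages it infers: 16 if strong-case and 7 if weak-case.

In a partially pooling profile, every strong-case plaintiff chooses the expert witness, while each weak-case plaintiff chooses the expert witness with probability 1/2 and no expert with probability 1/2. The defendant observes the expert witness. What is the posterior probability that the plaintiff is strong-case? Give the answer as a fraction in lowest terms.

6/7

P(the expert witness) = (3/4)·1 + (1/4)·(1/2) = 7/8.
By Bayes' rule, P(strong-case | the expert witness) = (3/4) / (7/8) = 6/7.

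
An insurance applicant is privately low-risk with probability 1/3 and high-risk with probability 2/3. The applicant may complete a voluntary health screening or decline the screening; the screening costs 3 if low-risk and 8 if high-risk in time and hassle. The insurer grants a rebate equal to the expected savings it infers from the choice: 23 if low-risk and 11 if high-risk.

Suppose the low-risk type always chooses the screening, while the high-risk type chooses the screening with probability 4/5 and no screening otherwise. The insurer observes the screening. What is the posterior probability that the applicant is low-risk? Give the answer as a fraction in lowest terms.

P(the screening) = (1/3)·1 + (2/3)·(4/5) = 13/15.
By Bayes' rule, P(low-risk | the screening) = (1/3) / (13/15) = 5/13.

5/13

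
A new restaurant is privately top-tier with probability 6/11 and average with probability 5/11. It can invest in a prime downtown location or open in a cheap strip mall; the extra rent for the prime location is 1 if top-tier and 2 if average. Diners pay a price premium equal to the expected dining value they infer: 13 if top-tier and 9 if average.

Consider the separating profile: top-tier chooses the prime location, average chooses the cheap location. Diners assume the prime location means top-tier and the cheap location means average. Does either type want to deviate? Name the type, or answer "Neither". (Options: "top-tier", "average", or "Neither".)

average

The prime location pays 13; the cheap location pays 9.
top-tier: assigned the prime location, nets 13 − 1 = 12; deviating to the cheap location nets 9.
average: assigned the cheap location, nets 9; deviating to the prime location nets 13 − 2 = 11.
The average type gains 2 by deviating.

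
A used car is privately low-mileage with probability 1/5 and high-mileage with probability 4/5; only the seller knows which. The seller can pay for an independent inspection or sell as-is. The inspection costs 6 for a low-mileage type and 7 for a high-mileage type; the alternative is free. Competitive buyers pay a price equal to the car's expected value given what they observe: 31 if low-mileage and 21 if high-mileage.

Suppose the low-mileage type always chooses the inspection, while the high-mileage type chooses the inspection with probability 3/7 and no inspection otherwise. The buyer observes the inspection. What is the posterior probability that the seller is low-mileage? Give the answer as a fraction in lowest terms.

P(the inspection) = (1/5)·1 + (4/5)·(3/7) = 19/35.
By Bayes' rule, P(low-mileage | the inspection) = (1/5) / (19/35) = 7/19.

7/19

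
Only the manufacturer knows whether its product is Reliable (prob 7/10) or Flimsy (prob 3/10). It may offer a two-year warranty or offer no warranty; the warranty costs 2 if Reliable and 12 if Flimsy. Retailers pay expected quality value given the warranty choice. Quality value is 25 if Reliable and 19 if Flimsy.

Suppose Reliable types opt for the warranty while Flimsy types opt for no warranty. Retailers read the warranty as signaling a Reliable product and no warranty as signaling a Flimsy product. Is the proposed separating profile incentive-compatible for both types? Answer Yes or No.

Under these beliefs, the warranty earns price 25 and no warranty earns price 19.
Reliable: the warranty nets 25 − 2 = 23; no warranty nets 19. Reliable prefers the warranty.
Flimsy: the warranty nets 25 − 12 = 13; no warranty nets 19. Flimsy prefers no warranty.
Neither type deviates, so the separating profile is an equilibrium.

Yes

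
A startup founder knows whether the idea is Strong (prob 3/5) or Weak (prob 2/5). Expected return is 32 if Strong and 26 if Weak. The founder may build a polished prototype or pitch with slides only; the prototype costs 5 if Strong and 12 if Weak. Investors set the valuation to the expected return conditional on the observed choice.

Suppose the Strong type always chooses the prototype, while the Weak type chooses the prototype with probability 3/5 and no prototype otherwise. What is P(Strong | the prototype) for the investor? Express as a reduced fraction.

5/7

P(the prototype) = (3/5)·1 + (2/5)·(3/5) = 21/25.
By Bayes' rule, P(Strong | the prototype) = (3/5) / (21/25) = 5/7.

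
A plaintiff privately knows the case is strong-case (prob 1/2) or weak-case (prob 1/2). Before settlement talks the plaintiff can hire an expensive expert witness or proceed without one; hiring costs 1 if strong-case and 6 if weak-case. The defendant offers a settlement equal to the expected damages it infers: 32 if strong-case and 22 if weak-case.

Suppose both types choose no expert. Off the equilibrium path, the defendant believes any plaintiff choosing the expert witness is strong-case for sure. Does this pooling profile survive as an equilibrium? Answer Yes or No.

On path, the defendant holds the prior and pays 1/2·32 + 1/2·22 = 27. Off path (the expert witness), believing strong-case, it pays 32.
strong-case: no expert nets 27; the expert witness nets 32 − 1 = 31. strong-case would deviate.
weak-case: no expert nets 27; the expert witness nets 32 − 6 = 26. weak-case stays.
A type deviates, so pooling fails.

No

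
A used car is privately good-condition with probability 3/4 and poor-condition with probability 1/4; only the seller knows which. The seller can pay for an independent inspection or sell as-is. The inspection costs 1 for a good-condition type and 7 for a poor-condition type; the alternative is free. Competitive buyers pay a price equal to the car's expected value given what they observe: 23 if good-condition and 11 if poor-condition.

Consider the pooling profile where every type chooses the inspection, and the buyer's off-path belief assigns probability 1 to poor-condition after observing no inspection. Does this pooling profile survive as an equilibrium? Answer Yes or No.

On path, the buyer holds the prior and pays 3/4·23 + 1/4·11 = 20. Off path (no inspection), believing poor-condition, it pays 11.
good-condition: the inspection nets 20 − 1 = 19; no inspection nets 11. good-condition stays.
poor-condition: the inspection nets 20 − 7 = 13; no inspection nets 11. poor-condition stays.
No type deviates, so pooling is sustained.

Yes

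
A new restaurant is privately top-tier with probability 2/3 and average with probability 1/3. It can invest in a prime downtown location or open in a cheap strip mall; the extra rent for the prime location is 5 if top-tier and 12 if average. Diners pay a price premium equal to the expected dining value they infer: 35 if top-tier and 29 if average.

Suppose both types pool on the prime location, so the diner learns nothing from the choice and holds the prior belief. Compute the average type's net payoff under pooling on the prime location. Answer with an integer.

Pooled price premium = 2/3·35 + 1/3·29 = 33.
average pays cost 12 for the prime location, so net payoff = 33 − 12 = 21.

21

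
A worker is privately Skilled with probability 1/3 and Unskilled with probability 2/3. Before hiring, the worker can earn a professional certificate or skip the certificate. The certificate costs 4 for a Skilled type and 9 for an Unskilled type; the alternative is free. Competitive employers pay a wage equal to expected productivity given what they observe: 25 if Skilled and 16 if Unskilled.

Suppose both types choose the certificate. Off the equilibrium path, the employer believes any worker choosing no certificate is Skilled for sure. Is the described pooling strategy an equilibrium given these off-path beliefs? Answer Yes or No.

No

On path, the employer holds the prior and pays 1/3·25 + 2/3·16 = 19. Off path (no certificate), believing Skilled, it pays 25.
Skilled: the certificate nets 19 − 4 = 15; no certificate nets 25. Skilled would deviate.
Unskilled: the certificate nets 19 − 9 = 10; no certificate nets 25. Unskilled would deviate.
A type deviates, so pooling fails.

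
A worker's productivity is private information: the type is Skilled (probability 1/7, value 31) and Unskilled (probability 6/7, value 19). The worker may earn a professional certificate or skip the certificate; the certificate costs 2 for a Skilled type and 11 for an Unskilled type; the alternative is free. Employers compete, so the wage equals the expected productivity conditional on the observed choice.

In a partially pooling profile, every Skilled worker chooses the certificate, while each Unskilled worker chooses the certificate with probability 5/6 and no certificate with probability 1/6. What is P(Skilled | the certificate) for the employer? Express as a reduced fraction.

P(the certificate) = (1/7)·1 + (6/7)·(5/6) = 6/7.
By Bayes' rule, P(Skilled | the certificate) = (1/7) / (6/7) = 1/6.

1/6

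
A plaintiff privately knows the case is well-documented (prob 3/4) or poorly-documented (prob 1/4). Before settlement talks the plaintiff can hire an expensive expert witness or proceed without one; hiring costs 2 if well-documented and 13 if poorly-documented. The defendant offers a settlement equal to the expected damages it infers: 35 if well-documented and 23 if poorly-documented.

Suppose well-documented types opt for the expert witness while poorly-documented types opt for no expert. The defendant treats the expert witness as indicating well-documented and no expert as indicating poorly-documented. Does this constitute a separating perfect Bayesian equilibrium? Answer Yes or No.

Under these beliefs, the expert witness earns settlement 35 and no expert earns settlement 23.
well-documented: the expert witness nets 35 − 2 = 33; no expert nets 23. well-documented prefers the expert witness.
poorly-documented: the expert witness nets 35 − 13 = 22; no expert nets 23. poorly-documented prefers no expert.
Neither type deviates, so the separating profile is an equilibrium.

Yes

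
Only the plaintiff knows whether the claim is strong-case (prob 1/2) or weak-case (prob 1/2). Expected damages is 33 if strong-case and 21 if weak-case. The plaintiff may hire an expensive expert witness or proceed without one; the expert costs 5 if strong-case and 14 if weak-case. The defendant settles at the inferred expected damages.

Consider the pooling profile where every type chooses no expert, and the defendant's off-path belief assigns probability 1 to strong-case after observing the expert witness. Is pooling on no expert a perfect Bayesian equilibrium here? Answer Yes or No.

No

On path, the defendant holds the prior and pays 1/2·33 + 1/2·21 = 27. Off path (the expert witness), believing strong-case, it pays 33.
strong-case: no expert nets 27; the expert witness nets 33 − 5 = 28. strong-case would deviate.
weak-case: no expert nets 27; the expert witness nets 33 − 14 = 19. weak-case stays.
A type deviates, so pooling fails.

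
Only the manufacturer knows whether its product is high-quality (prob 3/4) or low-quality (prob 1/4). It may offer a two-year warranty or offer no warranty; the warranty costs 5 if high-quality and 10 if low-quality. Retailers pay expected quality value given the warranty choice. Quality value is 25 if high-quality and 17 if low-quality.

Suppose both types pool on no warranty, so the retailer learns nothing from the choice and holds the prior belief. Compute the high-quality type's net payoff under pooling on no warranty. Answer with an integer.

23

Pooled price = 3/4·25 + 1/4·17 = 23.
high-quality pays no cost for no warranty, so net payoff = 23.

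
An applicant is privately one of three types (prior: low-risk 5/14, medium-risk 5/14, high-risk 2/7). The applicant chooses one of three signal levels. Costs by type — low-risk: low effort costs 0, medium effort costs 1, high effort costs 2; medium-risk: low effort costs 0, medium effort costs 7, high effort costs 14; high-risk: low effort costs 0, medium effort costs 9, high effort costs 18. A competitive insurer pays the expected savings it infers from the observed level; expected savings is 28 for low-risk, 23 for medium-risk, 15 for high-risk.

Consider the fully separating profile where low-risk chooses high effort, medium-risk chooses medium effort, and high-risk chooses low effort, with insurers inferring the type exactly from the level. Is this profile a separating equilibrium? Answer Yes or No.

Separating rebates: high effort → 28, medium effort → 23, low effort → 15.
low-risk (assigned high effort): low effort: 15 − 0 = 15; medium effort: 23 − 1 = 22; high effort: 28 − 2 = 26. low-risk stays.
medium-risk (assigned medium effort): low effort: 15 − 0 = 15; medium effort: 23 − 7 = 16; high effort: 28 − 14 = 14. medium-risk stays.
high-risk (assigned low effort): low effort: 15 − 0 = 15; medium effort: 23 − 9 = 14; high effort: 28 − 18 = 10. high-risk stays.
Every type prefers its assigned level; separation holds.

Yes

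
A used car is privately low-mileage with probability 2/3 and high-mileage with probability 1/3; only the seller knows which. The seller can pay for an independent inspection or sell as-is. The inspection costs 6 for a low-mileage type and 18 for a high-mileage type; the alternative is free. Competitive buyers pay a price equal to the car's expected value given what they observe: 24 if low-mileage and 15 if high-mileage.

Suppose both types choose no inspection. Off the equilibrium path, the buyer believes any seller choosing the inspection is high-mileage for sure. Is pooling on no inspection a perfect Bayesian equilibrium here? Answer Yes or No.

On path, the buyer holds the prior and pays 2/3·24 + 1/3·15 = 21. Off path (the inspection), believing high-mileage, it pays 15.
low-mileage: no inspection nets 21; the inspection nets 15 − 6 = 9. low-mileage stays.
high-mileage: no inspection nets 21; the inspection nets 15 − 18 = -3. high-mileage stays.
No type deviates, so pooling is sustained.

Yes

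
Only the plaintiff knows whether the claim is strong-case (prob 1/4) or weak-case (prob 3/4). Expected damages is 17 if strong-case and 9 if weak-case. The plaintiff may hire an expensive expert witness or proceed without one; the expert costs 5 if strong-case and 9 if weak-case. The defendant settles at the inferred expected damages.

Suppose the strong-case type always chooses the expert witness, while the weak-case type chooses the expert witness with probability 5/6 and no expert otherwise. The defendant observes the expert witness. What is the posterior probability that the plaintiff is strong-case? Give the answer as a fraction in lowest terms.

P(the expert witness) = (1/4)·1 + (3/4)·(5/6) = 7/8.
By Bayes' rule, P(strong-case | the expert witness) = (1/4) / (7/8) = 2/7.

2/7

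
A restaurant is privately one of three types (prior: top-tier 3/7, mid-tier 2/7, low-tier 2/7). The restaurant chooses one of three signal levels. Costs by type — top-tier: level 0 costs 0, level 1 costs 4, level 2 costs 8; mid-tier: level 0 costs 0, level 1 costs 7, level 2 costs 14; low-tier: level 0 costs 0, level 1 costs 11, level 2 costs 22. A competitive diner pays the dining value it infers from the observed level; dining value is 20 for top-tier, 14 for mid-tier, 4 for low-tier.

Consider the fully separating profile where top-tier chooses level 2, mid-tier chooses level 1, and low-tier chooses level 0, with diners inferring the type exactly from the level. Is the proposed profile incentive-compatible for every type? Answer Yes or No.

Separating price premiums: level 2 → 20, level 1 → 14, level 0 → 4.
top-tier (assigned level 2): level 0: 4 − 0 = 4; level 1: 14 − 4 = 10; level 2: 20 − 8 = 12. top-tier stays.
mid-tier (assigned level 1): level 0: 4 − 0 = 4; level 1: 14 − 7 = 7; level 2: 20 − 14 = 6. mid-tier stays.
low-tier (assigned level 0): level 0: 4 − 0 = 4; level 1: 14 − 11 = 3; level 2: 20 − 22 = -2. low-tier stays.
Every type prefers its assigned level; separation holds.

Yes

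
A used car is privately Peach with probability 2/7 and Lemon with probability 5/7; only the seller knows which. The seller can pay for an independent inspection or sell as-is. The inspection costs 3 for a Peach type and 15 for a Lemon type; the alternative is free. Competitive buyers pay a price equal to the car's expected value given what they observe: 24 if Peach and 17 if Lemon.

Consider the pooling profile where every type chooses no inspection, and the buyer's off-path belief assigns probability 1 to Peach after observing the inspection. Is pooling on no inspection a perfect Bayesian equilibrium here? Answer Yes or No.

On path, the buyer holds the prior and pays 2/7·24 + 5/7·17 = 19. Off path (the inspection), believing Peach, it pays 24.
Peach: no inspection nets 19; the inspection nets 24 − 3 = 21. Peach would deviate.
Lemon: no inspection nets 19; the inspection nets 24 − 15 = 9. Lemon stays.
A type deviates, so pooling fails.

No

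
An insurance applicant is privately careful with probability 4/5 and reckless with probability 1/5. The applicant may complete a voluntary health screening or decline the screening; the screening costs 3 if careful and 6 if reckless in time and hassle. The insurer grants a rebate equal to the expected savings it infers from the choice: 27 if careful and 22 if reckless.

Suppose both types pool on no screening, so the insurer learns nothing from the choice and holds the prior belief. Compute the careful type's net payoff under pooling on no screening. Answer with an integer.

Pooled rebate = 4/5·27 + 1/5·22 = 26.
careful pays no cost for no screening, so net payoff = 26.

26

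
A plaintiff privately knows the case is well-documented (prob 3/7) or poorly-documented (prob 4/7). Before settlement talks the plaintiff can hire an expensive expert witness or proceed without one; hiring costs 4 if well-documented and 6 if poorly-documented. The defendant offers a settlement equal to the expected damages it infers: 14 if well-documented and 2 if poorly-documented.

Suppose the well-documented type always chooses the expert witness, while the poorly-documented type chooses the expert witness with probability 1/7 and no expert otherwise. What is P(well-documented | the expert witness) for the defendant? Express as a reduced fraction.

P(the expert witness) = (3/7)·1 + (4/7)·(1/7) = 25/49.
By Bayes' rule, P(well-documented | the expert witness) = (3/7) / (25/49) = 21/25.

21/25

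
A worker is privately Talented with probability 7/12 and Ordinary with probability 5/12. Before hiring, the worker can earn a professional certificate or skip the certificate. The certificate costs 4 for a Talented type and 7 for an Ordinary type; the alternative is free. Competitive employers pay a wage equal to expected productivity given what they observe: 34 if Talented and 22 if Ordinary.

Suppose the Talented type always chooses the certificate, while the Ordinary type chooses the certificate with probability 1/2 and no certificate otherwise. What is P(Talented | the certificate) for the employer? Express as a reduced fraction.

14/19

P(the certificate) = (7/12)·1 + (5/12)·(1/2) = 19/24.
By Bayes' rule, P(Talented | the certificate) = (7/12) / (19/24) = 14/19.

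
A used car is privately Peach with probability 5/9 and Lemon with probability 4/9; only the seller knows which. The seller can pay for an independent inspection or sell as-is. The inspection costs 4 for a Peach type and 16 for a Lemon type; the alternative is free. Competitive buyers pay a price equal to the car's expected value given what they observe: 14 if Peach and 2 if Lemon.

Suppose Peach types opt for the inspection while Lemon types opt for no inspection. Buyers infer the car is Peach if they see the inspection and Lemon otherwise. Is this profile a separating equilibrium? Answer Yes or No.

Under these beliefs, the inspection earns price 14 and no inspection earns price 2.
Peach: the inspection nets 14 − 4 = 10; no inspection nets 2. Peach prefers the inspection.
Lemon: the inspection nets 14 − 16 = -2; no inspection nets 2. Lemon prefers no inspection.
Neither type deviates, so the separating profile is an equilibrium.

Yes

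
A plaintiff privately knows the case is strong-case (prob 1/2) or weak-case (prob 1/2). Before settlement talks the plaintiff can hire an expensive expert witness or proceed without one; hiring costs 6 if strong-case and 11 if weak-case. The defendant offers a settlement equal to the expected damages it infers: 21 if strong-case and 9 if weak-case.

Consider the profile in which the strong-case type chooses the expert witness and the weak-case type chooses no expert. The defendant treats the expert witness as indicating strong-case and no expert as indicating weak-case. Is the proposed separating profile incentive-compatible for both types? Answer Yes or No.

Under these beliefs, the expert witness earns settlement 21 and no expert earns settlement 9.
strong-case: the expert witness nets 21 − 6 = 15; no expert nets 9. strong-case prefers the expert witness.
weak-case: the expert witness nets 21 − 11 = 10; no expert nets 9. weak-case would deviate to the expert witness.
weak-case has a profitable deviation, so the profile is not an equilibrium.

No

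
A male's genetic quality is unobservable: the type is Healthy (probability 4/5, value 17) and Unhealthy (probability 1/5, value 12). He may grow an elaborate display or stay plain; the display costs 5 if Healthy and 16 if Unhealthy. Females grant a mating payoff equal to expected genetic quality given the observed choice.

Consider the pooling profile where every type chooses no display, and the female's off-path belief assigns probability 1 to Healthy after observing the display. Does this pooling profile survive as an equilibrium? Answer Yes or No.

Yes

On path, the female holds the prior and pays 4/5·17 + 1/5·12 = 16. Off path (the display), believing Healthy, it pays 17.
Healthy: no display nets 16; the display nets 17 − 5 = 12. Healthy stays.
Unhealthy: no display nets 16; the display nets 17 − 16 = 1. Unhealthy stays.
No type deviates, so pooling is sustained.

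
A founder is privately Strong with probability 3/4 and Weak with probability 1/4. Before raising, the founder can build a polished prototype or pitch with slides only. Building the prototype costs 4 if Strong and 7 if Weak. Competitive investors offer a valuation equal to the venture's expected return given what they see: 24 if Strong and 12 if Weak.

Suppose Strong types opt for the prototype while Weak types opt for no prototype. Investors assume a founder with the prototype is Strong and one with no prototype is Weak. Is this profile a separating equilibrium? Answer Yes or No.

No

Under these beliefs, the prototype earns valuation 24 and no prototype earns valuation 12.
Strong: the prototype nets 24 − 4 = 20; no prototype nets 12. Strong prefers the prototype.
Weak: the prototype nets 24 − 7 = 17; no prototype nets 12. Weak would deviate to the prototype.
Weak has a profitable deviation, so the profile is not an equilibrium.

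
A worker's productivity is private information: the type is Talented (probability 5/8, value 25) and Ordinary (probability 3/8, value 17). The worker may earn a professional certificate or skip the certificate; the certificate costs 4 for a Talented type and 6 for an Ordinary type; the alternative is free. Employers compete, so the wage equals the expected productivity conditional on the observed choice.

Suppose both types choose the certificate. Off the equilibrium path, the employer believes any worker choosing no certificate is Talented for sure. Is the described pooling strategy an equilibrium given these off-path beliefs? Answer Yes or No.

No

On path, the employer holds the prior and pays 5/8·25 + 3/8·17 = 22. Off path (no certificate), believing Talented, it pays 25.
Talented: the certificate nets 22 − 4 = 18; no certificate nets 25. Talented would deviate.
Ordinary: the certificate nets 22 − 6 = 16; no certificate nets 25. Ordinary would deviate.
A type deviates, so pooling fails.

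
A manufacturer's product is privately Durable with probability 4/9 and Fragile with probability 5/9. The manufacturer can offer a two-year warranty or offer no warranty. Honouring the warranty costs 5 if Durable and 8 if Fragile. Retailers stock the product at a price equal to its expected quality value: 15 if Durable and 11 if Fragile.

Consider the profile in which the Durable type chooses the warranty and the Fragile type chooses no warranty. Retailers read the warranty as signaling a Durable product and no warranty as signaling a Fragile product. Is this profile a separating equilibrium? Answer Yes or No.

Under these beliefs, the warranty earns price 15 and no warranty earns price 11.
Durable: the warranty nets 15 − 5 = 10; no warranty nets 11. Durable would deviate to no warranty.
Fragile: the warranty nets 15 − 8 = 7; no warranty nets 11. Fragile prefers no warranty.
Durable has a profitable deviation, so the profile is not an equilibrium.

No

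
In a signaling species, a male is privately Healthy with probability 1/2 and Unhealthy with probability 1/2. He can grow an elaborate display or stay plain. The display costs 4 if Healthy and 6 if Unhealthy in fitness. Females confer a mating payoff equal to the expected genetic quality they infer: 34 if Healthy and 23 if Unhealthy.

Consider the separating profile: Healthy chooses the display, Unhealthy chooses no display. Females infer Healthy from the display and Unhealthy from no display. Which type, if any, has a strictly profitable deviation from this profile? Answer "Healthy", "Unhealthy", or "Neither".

The display pays 34; no display pays 23.
Healthy: assigned the display, nets 34 − 4 = 30; deviating to no display nets 23.
Unhealthy: assigned no display, nets 23; deviating to the display nets 34 − 6 = 28.
The Unhealthy type gains 5 by deviating.

Unhealthy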